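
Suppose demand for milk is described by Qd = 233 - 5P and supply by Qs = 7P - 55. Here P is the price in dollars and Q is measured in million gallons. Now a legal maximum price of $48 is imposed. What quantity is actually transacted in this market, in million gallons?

113

Setting quantity demanded equal to quantity supplied, 233 - 5P = 7P - 55, gives P* = 24 and Q* = 113.
Since 48 is above P* = 24, the ceiling does not bind and the free-market outcome prevails.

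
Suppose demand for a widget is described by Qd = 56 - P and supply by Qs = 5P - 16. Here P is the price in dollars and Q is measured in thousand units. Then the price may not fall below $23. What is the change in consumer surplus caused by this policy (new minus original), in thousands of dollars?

Setting quantity demanded equal to quantity supplied, 56 - P = 5P - 16, gives P* = 12 and Q* = 44.
Since 23 > 12, the floor is binding.
At P = 23: Qd = 56 - 23 = 33 and Qs = 5·23 - 16 = 99.
Consumer surplus without the control is ½ · (56 - 12) · 44 = 968.
With the floor, consumers buy 33 units at 23, so CS = ½ · (56 - 23) · 33 = 544.5.
Change in consumer surplus = 544.5 - 968 = -423.5.

-423.5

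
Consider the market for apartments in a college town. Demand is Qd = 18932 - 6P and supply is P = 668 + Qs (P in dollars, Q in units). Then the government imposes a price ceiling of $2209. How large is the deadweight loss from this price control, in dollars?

Rearranging supply gives Qs = P - 668. Equilibrium: 18932 - 6P = P - 668, so 19600 = 7P and P* = 2800, Q* = 2132.
Because the ceiling (2209) lies below the market-clearing price, it is binding.
At P = 2209: Qd = 18932 - 6·2209 = 5678 and Qs = 2209 - 668 = 1541.
Quantity traded falls to 1541. At Q = 1541 the demand price is (18932 - 1541)/6 = 2898.5 and the supply price is 668 + 1541 = 2209.
Deadweight loss = ½ · (2898.5 - 2209) · (2132 - 1541) = ½ · 689.5 · 591 = 203747.25.

203747.25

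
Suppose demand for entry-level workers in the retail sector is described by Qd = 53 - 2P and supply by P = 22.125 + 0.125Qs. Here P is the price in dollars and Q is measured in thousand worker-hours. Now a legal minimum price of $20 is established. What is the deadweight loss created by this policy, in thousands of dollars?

Rearranging supply gives Qs = 8P - 177. Without the control the market clears where 53 - 2P = 8P - 177, i.e. P* = 23 and Q* = 7.
Since 20 is below P* = 23, the floor does not bind and the free-market outcome prevails.
Since the control does not bind, no trades are prevented and deadweight loss is zero.

0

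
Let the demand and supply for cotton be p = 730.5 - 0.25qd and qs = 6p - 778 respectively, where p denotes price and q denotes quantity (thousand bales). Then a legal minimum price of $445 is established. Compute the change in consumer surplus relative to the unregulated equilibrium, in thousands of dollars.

Rearranging demand gives qd = 2922 - 4p. Without the control the market clears where 2922 - 4p = 6p - 778, i.e. p* = 370 and q* = 1442.
Because the floor (445) lies above the market-clearing price, it is binding.
At p = 445: qd = 2922 - 4·445 = 1142 and qs = 6·445 - 778 = 1892.
Consumer surplus without the control is ½ · (730.5 - 370) · 1442 = 259920.5.
With the floor, consumers buy 1142 units at 445, so CS = ½ · (730.5 - 445) · 1142 = 163020.5.
Change in consumer surplus = 163020.5 - 259920.5 = -96900.

-96900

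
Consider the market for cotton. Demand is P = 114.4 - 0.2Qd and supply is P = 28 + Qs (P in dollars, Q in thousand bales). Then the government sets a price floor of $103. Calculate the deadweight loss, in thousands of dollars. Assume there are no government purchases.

135

Rearranging demand gives Qd = 572 - 5P; rearranging supply gives Qs = P - 28. Equilibrium: 572 - 5P = P - 28, so 600 = 6P and P* = 100, Q* = 72.
Because the floor (103) lies above the market-clearing price, it is binding.
At P = 103: Qd = 572 - 5·103 = 57 and Qs = 103 - 28 = 75.
Quantity traded falls to 57. At Q = 57 the demand price is (572 - 57)/5 = 103 and the supply price is 28 + 57 = 85.
Deadweight loss = ½ · (103 - 85) · (72 - 57) = ½ · 18 · 15 = 135.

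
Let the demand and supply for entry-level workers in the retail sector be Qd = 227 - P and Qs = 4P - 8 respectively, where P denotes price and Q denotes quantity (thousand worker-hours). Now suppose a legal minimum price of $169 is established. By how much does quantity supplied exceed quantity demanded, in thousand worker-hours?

In a free market, 227 - P = 4P - 8 gives the equilibrium P* = 47, Q* = 180.
Because the floor (169) lies above the market-clearing price, it is binding.
At P = 169: Qd = 227 - 169 = 58 and Qs = 4·169 - 8 = 668.
Surplus = Qs - Qd = 668 - 58 = 610.

610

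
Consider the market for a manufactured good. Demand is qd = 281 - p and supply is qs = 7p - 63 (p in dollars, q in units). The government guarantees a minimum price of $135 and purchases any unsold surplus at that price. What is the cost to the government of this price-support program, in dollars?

99360

In a free market, 281 - p = 7p - 63 gives the equilibrium p* = 43, q* = 238.
Since 135 > 43, the floor is binding.
At p = 135: qd = 281 - 135 = 146 and qs = 7·135 - 63 = 882.
Surplus = qs - qd = 736.
Government expenditure = surplus × support price = 736 × 135 = 99360.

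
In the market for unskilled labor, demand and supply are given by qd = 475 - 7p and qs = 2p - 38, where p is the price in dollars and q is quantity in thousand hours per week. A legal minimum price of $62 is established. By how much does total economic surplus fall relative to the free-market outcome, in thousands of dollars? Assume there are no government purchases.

Setting quantity demanded equal to quantity supplied, 475 - 7p = 2p - 38, gives p* = 57 and q* = 76.
Since 62 > 57, the floor is binding.
At p = 62: qd = 475 - 7·62 = 41 and qs = 2·62 - 38 = 86.
Quantity traded falls to 41. At q = 41 the demand price is (475 - 41)/7 = 62 and the supply price is (38 + 41)/2 = 39.5.
Deadweight loss = ½ · (62 - 39.5) · (76 - 41) = ½ · 22.5 · 35 = 393.75.

393.75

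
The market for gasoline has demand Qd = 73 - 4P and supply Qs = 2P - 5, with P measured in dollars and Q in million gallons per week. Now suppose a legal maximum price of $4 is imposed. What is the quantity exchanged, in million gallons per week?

3

In a free market, 73 - 4P = 2P - 5 gives the equilibrium P* = 13, Q* = 21.
The ceiling of 4 is below the equilibrium price 13, so it binds.
At P = 4: Qd = 73 - 4·4 = 57 and Qs = 2·4 - 5 = 3.
The quantity actually transacted is the short side, supply: 3.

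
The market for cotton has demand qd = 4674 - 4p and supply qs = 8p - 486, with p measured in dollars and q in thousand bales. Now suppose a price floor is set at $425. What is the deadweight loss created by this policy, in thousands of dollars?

In a free market, 4674 - 4p = 8p - 486 gives the equilibrium p* = 430, q* = 2954.
The floor of 425 is below the equilibrium price 430, so it is not binding; the market clears at p* = 430, q* = 2954.
Since the control does not bind, no trades are prevented and deadweight loss is zero.

0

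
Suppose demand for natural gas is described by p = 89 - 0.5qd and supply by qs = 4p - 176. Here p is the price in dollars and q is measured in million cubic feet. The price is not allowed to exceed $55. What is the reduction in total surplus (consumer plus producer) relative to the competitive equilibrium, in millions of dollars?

Rearranging demand gives qd = 178 - 2p. Setting quantity demanded equal to quantity supplied, 178 - 2p = 4p - 176, gives p* = 59 and q* = 60.
Because the ceiling (55) lies below the market-clearing price, it is binding.
At p = 55: qd = 178 - 2·55 = 68 and qs = 4·55 - 176 = 44.
Quantity traded falls to 44. At q = 44 the demand price is (178 - 44)/2 = 67 and the supply price is (176 + 44)/4 = 55.
Deadweight loss = ½ · (67 - 55) · (60 - 44) = ½ · 12 · 16 = 96.

96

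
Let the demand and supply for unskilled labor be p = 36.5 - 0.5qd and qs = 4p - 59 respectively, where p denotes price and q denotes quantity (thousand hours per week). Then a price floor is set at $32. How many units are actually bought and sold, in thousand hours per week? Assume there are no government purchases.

9

Rearranging demand gives qd = 73 - 2p. Without the control the market clears where 73 - 2p = 4p - 59, i.e. p* = 22 and q* = 29.
Since 32 > 22, the floor is binding.
At p = 32: qd = 73 - 2·32 = 9 and qs = 4·32 - 59 = 69.
The quantity actually transacted is the short side, demand: 9.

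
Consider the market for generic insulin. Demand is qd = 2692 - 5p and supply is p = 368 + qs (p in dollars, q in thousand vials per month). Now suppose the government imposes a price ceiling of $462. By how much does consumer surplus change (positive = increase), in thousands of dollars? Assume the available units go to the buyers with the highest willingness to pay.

4281.6

Rearranging supply gives qs = p - 368. In a free market, 2692 - 5p = p - 368 gives the equilibrium p* = 510, q* = 142.
Since 462 < 510, the ceiling is binding.
At p = 462: qd = 2692 - 5·462 = 382 and qs = 462 - 368 = 94.
Consumer surplus without the control is ½ · (538.4 - 510) · 142 = 2016.4.
With the ceiling, 94 units are sold at 462 (assume they go to the highest-value buyers). The demand price at q = 94 is 519.6, so CS = ½ · [(538.4 - 462) + (519.6 - 462)] · 94 = 6298.
Change in consumer surplus = 6298 - 2016.4 = 4281.6.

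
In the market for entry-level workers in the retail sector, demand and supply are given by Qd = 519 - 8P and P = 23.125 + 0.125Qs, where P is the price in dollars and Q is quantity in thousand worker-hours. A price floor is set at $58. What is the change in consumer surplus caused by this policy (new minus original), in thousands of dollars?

-1554

Rearranging supply gives Qs = 8P - 185. Without the control the market clears where 519 - 8P = 8P - 185, i.e. P* = 44 and Q* = 167.
Since 58 > 44, the floor is binding.
At P = 58: Qd = 519 - 8·58 = 55 and Qs = 8·58 - 185 = 279.
Consumer surplus without the control is ½ · (64.875 - 44) · 167 = 1743.0625.
With the floor, consumers buy 55 units at 58, so CS = ½ · (64.875 - 58) · 55 = 189.0625.
Change in consumer surplus = 189.0625 - 1743.0625 = -1554.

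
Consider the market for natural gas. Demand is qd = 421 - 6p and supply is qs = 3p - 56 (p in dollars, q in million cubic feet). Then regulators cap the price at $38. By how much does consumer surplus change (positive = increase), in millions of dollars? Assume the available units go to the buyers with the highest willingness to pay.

701.25

In a free market, 421 - 6p = 3p - 56 gives the equilibrium p* = 53, q* = 103.
The ceiling of 38 is below the equilibrium price 53, so it binds.
At p = 38: qd = 421 - 6·38 = 193 and qs = 3·38 - 56 = 58.
Consumer surplus without the control is ½ · (421/6 - 53) · 103 = 10609/12.
With the ceiling, 58 units are sold at 38 (assume they go to the highest-value buyers). The demand price at q = 58 is 60.5, so CS = ½ · [(421/6 - 38) + (60.5 - 38)] · 58 = 4756/3.
Change in consumer surplus = 4756/3 - 10609/12 = 701.25.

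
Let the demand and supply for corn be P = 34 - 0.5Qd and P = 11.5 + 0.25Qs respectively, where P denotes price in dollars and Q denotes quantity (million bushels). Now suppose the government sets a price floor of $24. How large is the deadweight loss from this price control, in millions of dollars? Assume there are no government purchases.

37.5

Rearranging demand gives Qd = 68 - 2P; rearranging supply gives Qs = 4P - 46. Without the control the market clears where 68 - 2P = 4P - 46, i.e. P* = 19 and Q* = 30.
Because the floor (24) lies above the market-clearing price, it is binding.
At P = 24: Qd = 68 - 2·24 = 20 and Qs = 4·24 - 46 = 50.
Quantity traded falls to 20. At Q = 20 the demand price is (68 - 20)/2 = 24 and the supply price is (46 + 20)/4 = 16.5.
Deadweight loss = ½ · (24 - 16.5) · (30 - 20) = ½ · 7.5 · 10 = 37.5.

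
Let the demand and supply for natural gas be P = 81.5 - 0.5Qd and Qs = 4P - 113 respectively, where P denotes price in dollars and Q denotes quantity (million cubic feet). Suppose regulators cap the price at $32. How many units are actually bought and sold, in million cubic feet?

15

Rearranging demand gives Qd = 163 - 2P. In a free market, 163 - 2P = 4P - 113 gives the equilibrium P* = 46, Q* = 71.
Because the ceiling (32) lies below the market-clearing price, it is binding.
At P = 32: Qd = 163 - 2·32 = 99 and Qs = 4·32 - 113 = 15.
The quantity actually transacted is the short side, supply: 15.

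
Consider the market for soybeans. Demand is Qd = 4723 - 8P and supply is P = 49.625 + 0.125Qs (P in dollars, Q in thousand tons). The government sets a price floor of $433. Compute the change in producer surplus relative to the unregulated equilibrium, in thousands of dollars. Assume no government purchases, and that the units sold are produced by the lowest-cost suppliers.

Rearranging supply gives Qs = 8P - 397. Equilibrium: 4723 - 8P = 8P - 397, so 5120 = 16P and P* = 320, Q* = 2163.
Because the floor (433) lies above the market-clearing price, it is binding.
At P = 433: Qd = 4723 - 8·433 = 1259 and Qs = 8·433 - 397 = 3067.
Producer surplus without the control is ½ · (320 - 49.625) · 2163 = 292410.5625.
With the floor, 1259 units are sold at 433. The supply price at Q = 1259 is 207, so PS = ½ · [(433 - 49.625) + (433 - 207)] · 1259 = 383601.5625.
Change in producer surplus = 383601.5625 - 292410.5625 = 91191.

91191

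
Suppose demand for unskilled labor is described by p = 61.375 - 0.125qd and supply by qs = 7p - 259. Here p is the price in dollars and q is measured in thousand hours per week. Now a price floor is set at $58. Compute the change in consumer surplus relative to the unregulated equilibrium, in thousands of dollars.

-472

Rearranging demand gives qd = 491 - 8p. Without the control the market clears where 491 - 8p = 7p - 259, i.e. p* = 50 and q* = 91.
Because the floor (58) lies above the market-clearing price, it is binding.
At p = 58: qd = 491 - 8·58 = 27 and qs = 7·58 - 259 = 147.
Consumer surplus without the control is ½ · (61.375 - 50) · 91 = 517.5625.
With the floor, consumers buy 27 units at 58, so CS = ½ · (61.375 - 58) · 27 = 45.5625.
Change in consumer surplus = 45.5625 - 517.5625 = -472.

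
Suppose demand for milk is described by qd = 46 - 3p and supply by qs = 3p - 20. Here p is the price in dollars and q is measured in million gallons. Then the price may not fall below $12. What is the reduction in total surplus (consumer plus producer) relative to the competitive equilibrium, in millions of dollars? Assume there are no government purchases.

3

Equilibrium: 46 - 3p = 3p - 20, so 66 = 6p and p* = 11, q* = 13.
Because the floor (12) lies above the market-clearing price, it is binding.
At p = 12: qd = 46 - 3·12 = 10 and qs = 3·12 - 20 = 16.
Quantity traded falls to 10. At q = 10 the demand price is (46 - 10)/3 = 12 and the supply price is (20 + 10)/3 = 10.
Deadweight loss = ½ · (12 - 10) · (13 - 10) = ½ · 2 · 3 = 3.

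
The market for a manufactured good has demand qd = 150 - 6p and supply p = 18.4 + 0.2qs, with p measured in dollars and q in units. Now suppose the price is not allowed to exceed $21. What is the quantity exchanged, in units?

13

Rearranging supply gives qs = 5p - 92. Setting quantity demanded equal to quantity supplied, 150 - 6p = 5p - 92, gives p* = 22 and q* = 18.
Since 21 < 22, the ceiling is binding.
At p = 21: qd = 150 - 6·21 = 24 and qs = 5·21 - 92 = 13.
The quantity actually transacted is the short side, supply: 13.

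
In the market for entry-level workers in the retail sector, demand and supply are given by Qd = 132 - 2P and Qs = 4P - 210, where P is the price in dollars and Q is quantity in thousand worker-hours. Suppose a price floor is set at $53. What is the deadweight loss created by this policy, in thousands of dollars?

Without the control the market clears where 132 - 2P = 4P - 210, i.e. P* = 57 and Q* = 18.
Since 53 is below P* = 57, the floor does not bind and the free-market outcome prevails.
Since the control does not bind, no trades are prevented and deadweight loss is zero.

0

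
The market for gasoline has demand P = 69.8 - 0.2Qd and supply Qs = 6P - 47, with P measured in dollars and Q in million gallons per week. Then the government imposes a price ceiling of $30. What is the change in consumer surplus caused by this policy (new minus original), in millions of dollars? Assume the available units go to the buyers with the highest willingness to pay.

668.4

Rearranging demand gives Qd = 349 - 5P. Without the control the market clears where 349 - 5P = 6P - 47, i.e. P* = 36 and Q* = 169.
Since 30 < 36, the ceiling is binding.
At P = 30: Qd = 349 - 5·30 = 199 and Qs = 6·30 - 47 = 133.
Consumer surplus without the control is ½ · (69.8 - 36) · 169 = 2856.1.
With the ceiling, 133 units are sold at 30 (assume they go to the highest-value buyers). The demand price at Q = 133 is 43.2, so CS = ½ · [(69.8 - 30) + (43.2 - 30)] · 133 = 3524.5.
Change in consumer surplus = 3524.5 - 2856.1 = 668.4.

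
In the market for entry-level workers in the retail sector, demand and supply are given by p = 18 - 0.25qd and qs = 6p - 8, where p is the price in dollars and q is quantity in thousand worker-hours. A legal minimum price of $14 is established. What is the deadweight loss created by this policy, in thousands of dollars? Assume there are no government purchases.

120

Rearranging demand gives qd = 72 - 4p. In a free market, 72 - 4p = 6p - 8 gives the equilibrium p* = 8, q* = 40.
The floor of 14 is above the equilibrium price 8, so it binds.
At p = 14: qd = 72 - 4·14 = 16 and qs = 6·14 - 8 = 76.
Quantity traded falls to 16. At q = 16 the demand price is (72 - 16)/4 = 14 and the supply price is (8 + 16)/6 = 4.
Deadweight loss = ½ · (14 - 4) · (40 - 16) = ½ · 10 · 24 = 120.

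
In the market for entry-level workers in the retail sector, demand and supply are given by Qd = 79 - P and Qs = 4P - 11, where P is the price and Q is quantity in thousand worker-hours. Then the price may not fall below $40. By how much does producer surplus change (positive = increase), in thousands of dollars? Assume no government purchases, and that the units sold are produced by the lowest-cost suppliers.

Without the control the market clears where 79 - P = 4P - 11, i.e. P* = 18 and Q* = 61.
Since 40 > 18, the floor is binding.
At P = 40: Qd = 79 - 40 = 39 and Qs = 4·40 - 11 = 149.
Producer surplus without the control is ½ · (18 - 2.75) · 61 = 465.125.
With the floor, 39 units are sold at 40. The supply price at Q = 39 is 12.5, so PS = ½ · [(40 - 2.75) + (40 - 12.5)] · 39 = 1262.625.
Change in producer surplus = 1262.625 - 465.125 = 797.5.

797.5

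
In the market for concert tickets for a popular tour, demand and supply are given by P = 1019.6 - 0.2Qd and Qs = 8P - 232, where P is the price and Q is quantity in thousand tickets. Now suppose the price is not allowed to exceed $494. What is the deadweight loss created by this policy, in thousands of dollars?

0

Rearranging demand gives Qd = 5098 - 5P. Without the control the market clears where 5098 - 5P = 8P - 232, i.e. P* = 410 and Q* = 3048.
Since 494 is above P* = 410, the ceiling does not bind and the free-market outcome prevails.
Since the control does not bind, no trades are prevented and deadweight loss is zero.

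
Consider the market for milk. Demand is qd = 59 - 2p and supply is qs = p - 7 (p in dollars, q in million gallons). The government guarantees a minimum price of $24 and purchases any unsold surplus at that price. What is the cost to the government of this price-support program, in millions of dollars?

144

Setting quantity demanded equal to quantity supplied, 59 - 2p = p - 7, gives p* = 22 and q* = 15.
Since 24 > 22, the floor is binding.
At p = 24: qd = 59 - 2·24 = 11 and qs = 24 - 7 = 17.
Surplus = qs - qd = 6.
Government expenditure = surplus × support price = 6 × 24 = 144.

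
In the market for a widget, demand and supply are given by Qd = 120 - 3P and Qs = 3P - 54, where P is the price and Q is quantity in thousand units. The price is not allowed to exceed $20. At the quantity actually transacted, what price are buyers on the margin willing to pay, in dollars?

38

Without the control the market clears where 120 - 3P = 3P - 54, i.e. P* = 29 and Q* = 33.
Because the ceiling (20) lies below the market-clearing price, it is binding.
At P = 20: Qd = 120 - 3·20 = 60 and Qs = 3·20 - 54 = 6.
Only 6 units reach the market. On the demand curve, the marginal buyer's willingness to pay at Q = 6 is (120 - 6)/3 = 38.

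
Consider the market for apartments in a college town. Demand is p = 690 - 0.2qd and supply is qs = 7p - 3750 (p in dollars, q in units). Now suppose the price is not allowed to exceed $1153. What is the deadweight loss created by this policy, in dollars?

0

Rearranging demand gives qd = 3450 - 5p. Without the control the market clears where 3450 - 5p = 7p - 3750, i.e. p* = 600 and q* = 450.
The ceiling of 1153 is above the equilibrium price 600, so it is not binding; the market clears at p* = 600, q* = 450.
Since the control does not bind, no trades are prevented and deadweight loss is zero.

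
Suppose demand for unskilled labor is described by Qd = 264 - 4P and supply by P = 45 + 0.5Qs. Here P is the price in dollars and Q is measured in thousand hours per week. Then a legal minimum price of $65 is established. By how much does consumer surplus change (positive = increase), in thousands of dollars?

Rearranging supply gives Qs = 2P - 90. Equilibrium: 264 - 4P = 2P - 90, so 354 = 6P and P* = 59, Q* = 28.
The floor of 65 is above the equilibrium price 59, so it binds.
At P = 65: Qd = 264 - 4·65 = 4 and Qs = 2·65 - 90 = 40.
Consumer surplus without the control is ½ · (66 - 59) · 28 = 98.
With the floor, consumers buy 4 units at 65, so CS = ½ · (66 - 65) · 4 = 2.
Change in consumer surplus = 2 - 98 = -96.

-96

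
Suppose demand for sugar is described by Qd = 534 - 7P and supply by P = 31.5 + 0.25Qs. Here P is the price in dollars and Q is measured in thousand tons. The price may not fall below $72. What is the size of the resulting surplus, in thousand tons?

Rearranging supply gives Qs = 4P - 126. Equilibrium: 534 - 7P = 4P - 126, so 660 = 11P and P* = 60, Q* = 114.
Since 72 > 60, the floor is binding.
At P = 72: Qd = 534 - 7·72 = 30 and Qs = 4·72 - 126 = 162.
Surplus = Qs - Qd = 162 - 30 = 132.

132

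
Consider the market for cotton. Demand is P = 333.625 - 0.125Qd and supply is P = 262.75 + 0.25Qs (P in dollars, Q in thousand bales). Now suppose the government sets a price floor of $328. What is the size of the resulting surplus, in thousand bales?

216

Rearranging demand gives Qd = 2669 - 8P; rearranging supply gives Qs = 4P - 1051. Without the control the market clears where 2669 - 8P = 4P - 1051, i.e. P* = 310 and Q* = 189.
Since 328 > 310, the floor is binding.
At P = 328: Qd = 2669 - 8·328 = 45 and Qs = 4·328 - 1051 = 261.
Surplus = Qs - Qd = 261 - 45 = 216.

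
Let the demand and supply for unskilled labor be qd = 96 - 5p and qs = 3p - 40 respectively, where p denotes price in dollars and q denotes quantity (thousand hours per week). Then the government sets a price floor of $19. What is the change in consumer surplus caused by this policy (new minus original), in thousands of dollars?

-12

In a free market, 96 - 5p = 3p - 40 gives the equilibrium p* = 17, q* = 11.
The floor of 19 is above the equilibrium price 17, so it binds.
At p = 19: qd = 96 - 5·19 = 1 and qs = 3·19 - 40 = 17.
Consumer surplus without the control is ½ · (19.2 - 17) · 11 = 12.1.
With the floor, consumers buy 1 units at 19, so CS = ½ · (19.2 - 19) · 1 = 0.1.
Change in consumer surplus = 0.1 - 12.1 = -12.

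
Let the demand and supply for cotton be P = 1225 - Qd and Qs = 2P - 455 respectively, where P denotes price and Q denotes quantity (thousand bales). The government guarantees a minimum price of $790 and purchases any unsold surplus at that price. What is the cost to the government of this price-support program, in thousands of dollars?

Rearranging demand gives Qd = 1225 - P. Without the control the market clears where 1225 - P = 2P - 455, i.e. P* = 560 and Q* = 665.
Because the floor (790) lies above the market-clearing price, it is binding.
At P = 790: Qd = 1225 - 790 = 435 and Qs = 2·790 - 455 = 1125.
Surplus = Qs - Qd = 690.
Government expenditure = surplus × support price = 690 × 790 = 545100.

545100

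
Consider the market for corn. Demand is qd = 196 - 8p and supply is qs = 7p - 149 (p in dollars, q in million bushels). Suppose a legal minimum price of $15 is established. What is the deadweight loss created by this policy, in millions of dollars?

0

Setting quantity demanded equal to quantity supplied, 196 - 8p = 7p - 149, gives p* = 23 and q* = 12.
Since 15 is below p* = 23, the floor does not bind and the free-market outcome prevails.
Since the control does not bind, no trades are prevented and deadweight loss is zero.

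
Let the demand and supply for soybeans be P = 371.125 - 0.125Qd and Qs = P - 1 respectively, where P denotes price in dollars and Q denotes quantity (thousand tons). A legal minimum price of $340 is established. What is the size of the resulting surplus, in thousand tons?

Rearranging demand gives Qd = 2969 - 8P. Without the control the market clears where 2969 - 8P = P - 1, i.e. P* = 330 and Q* = 329.
Because the floor (340) lies above the market-clearing price, it is binding.
At P = 340: Qd = 2969 - 8·340 = 249 and Qs = 340 - 1 = 339.
Surplus = Qs - Qd = 339 - 249 = 90.

90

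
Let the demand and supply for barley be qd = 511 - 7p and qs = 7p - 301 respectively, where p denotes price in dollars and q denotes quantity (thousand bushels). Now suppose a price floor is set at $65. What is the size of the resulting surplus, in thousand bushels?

In a free market, 511 - 7p = 7p - 301 gives the equilibrium p* = 58, q* = 105.
Because the floor (65) lies above the market-clearing price, it is binding.
At p = 65: qd = 511 - 7·65 = 56 and qs = 7·65 - 301 = 154.
Surplus = qs - qd = 154 - 56 = 98.

98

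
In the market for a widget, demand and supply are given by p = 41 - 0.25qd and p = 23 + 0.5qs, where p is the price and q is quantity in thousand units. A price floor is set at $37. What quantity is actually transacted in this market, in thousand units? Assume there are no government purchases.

Rearranging demand gives qd = 164 - 4p; rearranging supply gives qs = 2p - 46. In a free market, 164 - 4p = 2p - 46 gives the equilibrium p* = 35, q* = 24.
Because the floor (37) lies above the market-clearing price, it is binding.
At p = 37: qd = 164 - 4·37 = 16 and qs = 2·37 - 46 = 28.
The quantity actually transacted is the short side, demand: 16.

16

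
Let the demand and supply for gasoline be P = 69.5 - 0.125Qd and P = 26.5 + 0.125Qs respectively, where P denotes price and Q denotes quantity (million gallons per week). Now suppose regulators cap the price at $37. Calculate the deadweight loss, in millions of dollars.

Rearranging demand gives Qd = 556 - 8P; rearranging supply gives Qs = 8P - 212. In a free market, 556 - 8P = 8P - 212 gives the equilibrium P* = 48, Q* = 172.
The ceiling of 37 is below the equilibrium price 48, so it binds.
At P = 37: Qd = 556 - 8·37 = 260 and Qs = 8·37 - 212 = 84.
Quantity traded falls to 84. At Q = 84 the demand price is (556 - 84)/8 = 59 and the supply price is (212 + 84)/8 = 37.
Deadweight loss = ½ · (59 - 37) · (172 - 84) = ½ · 22 · 88 = 968.

968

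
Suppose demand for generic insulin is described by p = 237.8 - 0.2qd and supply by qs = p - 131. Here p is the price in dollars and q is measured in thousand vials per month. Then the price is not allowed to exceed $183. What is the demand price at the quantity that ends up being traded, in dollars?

227.4

Rearranging demand gives qd = 1189 - 5p. Equilibrium: 1189 - 5p = p - 131, so 1320 = 6p and p* = 220, q* = 89.
The ceiling of 183 is below the equilibrium price 220, so it binds.
At p = 183: qd = 1189 - 5·183 = 274 and qs = 183 - 131 = 52.
Only 52 units reach the market. On the demand curve, the marginal buyer's willingness to pay at q = 52 is (1189 - 52)/5 = 227.4.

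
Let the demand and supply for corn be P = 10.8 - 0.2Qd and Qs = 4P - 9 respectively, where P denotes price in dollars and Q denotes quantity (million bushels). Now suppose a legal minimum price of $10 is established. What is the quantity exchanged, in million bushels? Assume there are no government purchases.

Rearranging demand gives Qd = 54 - 5P. Setting quantity demanded equal to quantity supplied, 54 - 5P = 4P - 9, gives P* = 7 and Q* = 19.
The floor of 10 is above the equilibrium price 7, so it binds.
At P = 10: Qd = 54 - 5·10 = 4 and Qs = 4·10 - 9 = 31.
The quantity actually transacted is the short side, demand: 4.

4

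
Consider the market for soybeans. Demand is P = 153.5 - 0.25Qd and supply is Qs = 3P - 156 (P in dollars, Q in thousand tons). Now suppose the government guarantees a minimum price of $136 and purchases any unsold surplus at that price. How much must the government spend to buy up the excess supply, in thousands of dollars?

24752

Rearranging demand gives Qd = 614 - 4P. Setting quantity demanded equal to quantity supplied, 614 - 4P = 3P - 156, gives P* = 110 and Q* = 174.
Because the floor (136) lies above the market-clearing price, it is binding.
At P = 136: Qd = 614 - 4·136 = 70 and Qs = 3·136 - 156 = 252.
Surplus = Qs - Qd = 182.
Government expenditure = surplus × support price = 182 × 136 = 24752.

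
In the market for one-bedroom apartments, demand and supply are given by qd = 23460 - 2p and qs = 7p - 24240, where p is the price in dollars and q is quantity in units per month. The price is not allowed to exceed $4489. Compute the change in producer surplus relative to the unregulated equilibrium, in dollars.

-8127436.5

Without the control the market clears where 23460 - 2p = 7p - 24240, i.e. p* = 5300 and q* = 12860.
Because the ceiling (4489) lies below the market-clearing price, it is binding.
At p = 4489: qd = 23460 - 2·4489 = 14482 and qs = 7·4489 - 24240 = 7183.
Producer surplus without the control is ½ · (5300 - 24240/7) · 12860 = 82689800/7.
With the ceiling, producers sell 7183 units at 4489, so PS = ½ · (4489 - 24240/7) · 7183 = 51595489/14.
Change in producer surplus = 51595489/14 - 82689800/7 = -8127436.5.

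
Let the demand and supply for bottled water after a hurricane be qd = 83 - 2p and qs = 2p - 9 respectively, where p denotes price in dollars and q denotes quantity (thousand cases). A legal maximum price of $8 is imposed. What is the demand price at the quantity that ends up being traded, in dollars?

In a free market, 83 - 2p = 2p - 9 gives the equilibrium p* = 23, q* = 37.
Because the ceiling (8) lies below the market-clearing price, it is binding.
At p = 8: qd = 83 - 2·8 = 67 and qs = 2·8 - 9 = 7.
Only 7 units reach the market. On the demand curve, the marginal buyer's willingness to pay at q = 7 is (83 - 7)/2 = 38.

38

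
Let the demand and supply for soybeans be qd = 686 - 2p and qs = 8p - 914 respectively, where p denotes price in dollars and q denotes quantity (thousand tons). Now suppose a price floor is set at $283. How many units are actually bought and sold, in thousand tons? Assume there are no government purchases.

Equilibrium: 686 - 2p = 8p - 914, so 1600 = 10p and p* = 160, q* = 366.
Since 283 > 160, the floor is binding.
At p = 283: qd = 686 - 2·283 = 120 and qs = 8·283 - 914 = 1350.
The quantity actually transacted is the short side, demand: 120.

120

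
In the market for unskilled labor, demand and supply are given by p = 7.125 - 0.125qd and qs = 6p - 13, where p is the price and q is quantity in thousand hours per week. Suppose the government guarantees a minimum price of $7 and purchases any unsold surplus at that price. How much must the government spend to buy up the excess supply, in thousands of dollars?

Rearranging demand gives qd = 57 - 8p. Setting quantity demanded equal to quantity supplied, 57 - 8p = 6p - 13, gives p* = 5 and q* = 17.
Since 7 > 5, the floor is binding.
At p = 7: qd = 57 - 8·7 = 1 and qs = 6·7 - 13 = 29.
Surplus = qs - qd = 28.
Government expenditure = surplus × support price = 28 × 7 = 196.

196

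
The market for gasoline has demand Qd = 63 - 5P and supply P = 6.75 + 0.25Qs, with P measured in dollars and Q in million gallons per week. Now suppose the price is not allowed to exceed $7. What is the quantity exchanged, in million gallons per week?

Rearranging supply gives Qs = 4P - 27. In a free market, 63 - 5P = 4P - 27 gives the equilibrium P* = 10, Q* = 13.
Because the ceiling (7) lies below the market-clearing price, it is binding.
At P = 7: Qd = 63 - 5·7 = 28 and Qs = 4·7 - 27 = 1.
The quantity actually transacted is the short side, supply: 1.

1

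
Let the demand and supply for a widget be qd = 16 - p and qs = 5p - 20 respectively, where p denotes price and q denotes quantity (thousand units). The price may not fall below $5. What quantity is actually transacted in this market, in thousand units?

In a free market, 16 - p = 5p - 20 gives the equilibrium p* = 6, q* = 10.
The floor of 5 is below the equilibrium price 6, so it is not binding; the market clears at p* = 6, q* = 10.

10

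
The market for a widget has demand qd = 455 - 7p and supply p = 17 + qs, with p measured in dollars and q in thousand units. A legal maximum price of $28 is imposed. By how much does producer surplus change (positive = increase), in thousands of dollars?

Rearranging supply gives qs = p - 17. In a free market, 455 - 7p = p - 17 gives the equilibrium p* = 59, q* = 42.
Since 28 < 59, the ceiling is binding.
At p = 28: qd = 455 - 7·28 = 259 and qs = 28 - 17 = 11.
Producer surplus without the control is ½ · (59 - 17) · 42 = 882.
With the ceiling, producers sell 11 units at 28, so PS = ½ · (28 - 17) · 11 = 60.5.
Change in producer surplus = 60.5 - 882 = -821.5.

-821.5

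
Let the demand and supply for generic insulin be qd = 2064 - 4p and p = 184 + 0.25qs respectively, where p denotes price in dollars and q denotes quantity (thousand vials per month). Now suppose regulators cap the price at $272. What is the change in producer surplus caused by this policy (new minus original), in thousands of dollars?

-39624

Rearranging supply gives qs = 4p - 736. Without the control the market clears where 2064 - 4p = 4p - 736, i.e. p* = 350 and q* = 664.
The ceiling of 272 is below the equilibrium price 350, so it binds.
At p = 272: qd = 2064 - 4·272 = 976 and qs = 4·272 - 736 = 352.
Producer surplus without the control is ½ · (350 - 184) · 664 = 55112.
With the ceiling, producers sell 352 units at 272, so PS = ½ · (272 - 184) · 352 = 15488.
Change in producer surplus = 15488 - 55112 = -39624.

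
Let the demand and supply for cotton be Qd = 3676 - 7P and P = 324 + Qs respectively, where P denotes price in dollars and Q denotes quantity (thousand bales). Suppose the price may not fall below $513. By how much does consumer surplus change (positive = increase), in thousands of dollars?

-1696.5

Rearranging supply gives Qs = P - 324. Setting quantity demanded equal to quantity supplied, 3676 - 7P = P - 324, gives P* = 500 and Q* = 176.
The floor of 513 is above the equilibrium price 500, so it binds.
At P = 513: Qd = 3676 - 7·513 = 85 and Qs = 513 - 324 = 189.
Consumer surplus without the control is ½ · (3676/7 - 500) · 176 = 15488/7.
With the floor, consumers buy 85 units at 513, so CS = ½ · (3676/7 - 513) · 85 = 7225/14.
Change in consumer surplus = 7225/14 - 15488/7 = -1696.5.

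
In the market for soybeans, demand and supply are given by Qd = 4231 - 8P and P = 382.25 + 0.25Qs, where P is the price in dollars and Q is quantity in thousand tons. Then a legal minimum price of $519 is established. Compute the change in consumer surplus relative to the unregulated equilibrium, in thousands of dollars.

-9165

Rearranging supply gives Qs = 4P - 1529. Setting quantity demanded equal to quantity supplied, 4231 - 8P = 4P - 1529, gives P* = 480 and Q* = 391.
Because the floor (519) lies above the market-clearing price, it is binding.
At P = 519: Qd = 4231 - 8·519 = 79 and Qs = 4·519 - 1529 = 547.
Consumer surplus without the control is ½ · (528.875 - 480) · 391 = 9555.0625.
With the floor, consumers buy 79 units at 519, so CS = ½ · (528.875 - 519) · 79 = 390.0625.
Change in consumer surplus = 390.0625 - 9555.0625 = -9165.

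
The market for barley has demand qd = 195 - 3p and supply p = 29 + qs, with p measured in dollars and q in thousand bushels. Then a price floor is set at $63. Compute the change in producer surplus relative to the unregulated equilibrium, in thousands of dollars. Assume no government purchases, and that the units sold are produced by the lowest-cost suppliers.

-178.5

Rearranging supply gives qs = p - 29. Setting quantity demanded equal to quantity supplied, 195 - 3p = p - 29, gives p* = 56 and q* = 27.
Since 63 > 56, the floor is binding.
At p = 63: qd = 195 - 3·63 = 6 and qs = 63 - 29 = 34.
Producer surplus without the control is ½ · (56 - 29) · 27 = 364.5.
With the floor, 6 units are sold at 63. The supply price at q = 6 is 35, so PS = ½ · [(63 - 29) + (63 - 35)] · 6 = 186.
Change in producer surplus = 186 - 364.5 = -178.5.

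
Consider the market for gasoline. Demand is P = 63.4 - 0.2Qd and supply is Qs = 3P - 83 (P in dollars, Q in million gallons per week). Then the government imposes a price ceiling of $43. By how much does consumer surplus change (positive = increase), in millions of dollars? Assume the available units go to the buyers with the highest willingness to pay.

Rearranging demand gives Qd = 317 - 5P. Without the control the market clears where 317 - 5P = 3P - 83, i.e. P* = 50 and Q* = 67.
Since 43 < 50, the ceiling is binding.
At P = 43: Qd = 317 - 5·43 = 102 and Qs = 3·43 - 83 = 46.
Consumer surplus without the control is ½ · (63.4 - 50) · 67 = 448.9.
With the ceiling, 46 units are sold at 43 (assume they go to the highest-value buyers). The demand price at Q = 46 is 54.2, so CS = ½ · [(63.4 - 43) + (54.2 - 43)] · 46 = 726.8.
Change in consumer surplus = 726.8 - 448.9 = 277.9.

277.9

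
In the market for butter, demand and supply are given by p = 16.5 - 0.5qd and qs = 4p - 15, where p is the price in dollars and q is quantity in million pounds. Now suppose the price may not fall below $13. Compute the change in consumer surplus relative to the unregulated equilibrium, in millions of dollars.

Rearranging demand gives qd = 33 - 2p. In a free market, 33 - 2p = 4p - 15 gives the equilibrium p* = 8, q* = 17.
Because the floor (13) lies above the market-clearing price, it is binding.
At p = 13: qd = 33 - 2·13 = 7 and qs = 4·13 - 15 = 37.
Consumer surplus without the control is ½ · (16.5 - 8) · 17 = 72.25.
With the floor, consumers buy 7 units at 13, so CS = ½ · (16.5 - 13) · 7 = 12.25.
Change in consumer surplus = 12.25 - 72.25 = -60.

-60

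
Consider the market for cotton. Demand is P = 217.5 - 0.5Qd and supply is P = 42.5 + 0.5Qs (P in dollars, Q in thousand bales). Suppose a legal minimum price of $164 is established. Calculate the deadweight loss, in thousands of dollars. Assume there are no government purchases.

2312

Rearranging demand gives Qd = 435 - 2P; rearranging supply gives Qs = 2P - 85. Without the control the market clears where 435 - 2P = 2P - 85, i.e. P* = 130 and Q* = 175.
Since 164 > 130, the floor is binding.
At P = 164: Qd = 435 - 2·164 = 107 and Qs = 2·164 - 85 = 243.
Quantity traded falls to 107. At Q = 107 the demand price is (435 - 107)/2 = 164 and the supply price is (85 + 107)/2 = 96.
Deadweight loss = ½ · (164 - 96) · (175 - 107) = ½ · 68 · 68 = 2312.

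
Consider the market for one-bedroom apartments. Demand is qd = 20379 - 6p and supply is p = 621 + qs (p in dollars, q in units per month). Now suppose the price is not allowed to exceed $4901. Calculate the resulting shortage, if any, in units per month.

Rearranging supply gives qs = p - 621. In a free market, 20379 - 6p = p - 621 gives the equilibrium p* = 3000, q* = 2379.
The ceiling of 4901 is above the equilibrium price 3000, so it is not binding; the market clears at p* = 3000, q* = 2379.
Since the control does not bind, there is no shortage.

0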